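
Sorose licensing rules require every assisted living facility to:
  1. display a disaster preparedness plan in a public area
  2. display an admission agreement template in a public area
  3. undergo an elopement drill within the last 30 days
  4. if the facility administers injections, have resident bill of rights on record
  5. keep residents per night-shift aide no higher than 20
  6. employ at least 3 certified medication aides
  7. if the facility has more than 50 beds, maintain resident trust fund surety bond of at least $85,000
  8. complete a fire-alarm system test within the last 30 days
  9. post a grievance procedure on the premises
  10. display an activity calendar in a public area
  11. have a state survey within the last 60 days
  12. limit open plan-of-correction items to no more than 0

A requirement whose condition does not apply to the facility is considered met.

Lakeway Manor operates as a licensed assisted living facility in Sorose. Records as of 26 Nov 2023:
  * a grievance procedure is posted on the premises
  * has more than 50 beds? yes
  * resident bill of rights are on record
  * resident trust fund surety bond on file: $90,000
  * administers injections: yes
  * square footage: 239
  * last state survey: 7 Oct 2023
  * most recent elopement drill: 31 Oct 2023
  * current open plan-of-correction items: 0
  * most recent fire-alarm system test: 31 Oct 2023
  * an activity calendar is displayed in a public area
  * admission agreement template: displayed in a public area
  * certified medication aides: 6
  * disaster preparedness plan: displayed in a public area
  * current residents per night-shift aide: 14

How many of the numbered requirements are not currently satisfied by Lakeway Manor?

0

1. disaster preparedness plan present → met
2. admission agreement template present → met
3. elopement drill 26 days ago vs limit 30 → met
4. condition 'administers injections' holds; resident bill of rights present → met
5. residents per night-shift aide 14 ≤ 20 → met
6. certified medication aides 6 ≥ 3 → met
7. condition 'has more than 50 beds' holds; resident trust fund surety bond $90,000 ≥ $85,000 → met
8. fire-alarm system test 26 days ago vs limit 30 → met
9. grievance procedure present → met
10. activity calendar present → met
11. state survey 50 days ago vs limit 60 → met
12. open plan-of-correction items 0 ≤ 0 → met
Not met: 0 of 12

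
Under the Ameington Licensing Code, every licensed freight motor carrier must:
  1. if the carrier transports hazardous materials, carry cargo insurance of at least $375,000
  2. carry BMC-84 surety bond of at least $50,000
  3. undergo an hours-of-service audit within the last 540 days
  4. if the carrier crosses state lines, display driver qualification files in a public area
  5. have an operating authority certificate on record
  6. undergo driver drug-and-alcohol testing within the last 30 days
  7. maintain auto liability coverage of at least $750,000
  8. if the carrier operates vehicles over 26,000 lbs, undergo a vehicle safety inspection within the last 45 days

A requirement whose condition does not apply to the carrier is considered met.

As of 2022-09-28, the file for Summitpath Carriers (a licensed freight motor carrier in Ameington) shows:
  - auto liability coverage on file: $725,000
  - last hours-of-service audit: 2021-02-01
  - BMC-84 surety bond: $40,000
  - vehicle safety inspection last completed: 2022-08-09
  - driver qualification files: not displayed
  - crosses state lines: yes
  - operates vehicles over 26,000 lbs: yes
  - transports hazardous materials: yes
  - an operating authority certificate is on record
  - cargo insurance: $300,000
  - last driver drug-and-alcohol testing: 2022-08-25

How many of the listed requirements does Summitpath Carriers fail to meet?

7

1. condition 'transports hazardous materials' holds; cargo insurance $300,000 < $375,000 → not met
2. BMC-84 surety bond $40,000 < $50,000 → not met
3. hours-of-service audit 604 days ago vs limit 540 → not met
4. condition 'crosses state lines' holds; driver qualification files absent → not met
5. operating authority certificate present → met
6. driver drug-and-alcohol testing 34 days ago vs limit 30 → not met
7. auto liability coverage $725,000 < $750,000 → not met
8. condition 'operates vehicles over 26,000 lbs' holds; vehicle safety inspection 50 days ago vs limit 45 → not met
Not met: 7 of 8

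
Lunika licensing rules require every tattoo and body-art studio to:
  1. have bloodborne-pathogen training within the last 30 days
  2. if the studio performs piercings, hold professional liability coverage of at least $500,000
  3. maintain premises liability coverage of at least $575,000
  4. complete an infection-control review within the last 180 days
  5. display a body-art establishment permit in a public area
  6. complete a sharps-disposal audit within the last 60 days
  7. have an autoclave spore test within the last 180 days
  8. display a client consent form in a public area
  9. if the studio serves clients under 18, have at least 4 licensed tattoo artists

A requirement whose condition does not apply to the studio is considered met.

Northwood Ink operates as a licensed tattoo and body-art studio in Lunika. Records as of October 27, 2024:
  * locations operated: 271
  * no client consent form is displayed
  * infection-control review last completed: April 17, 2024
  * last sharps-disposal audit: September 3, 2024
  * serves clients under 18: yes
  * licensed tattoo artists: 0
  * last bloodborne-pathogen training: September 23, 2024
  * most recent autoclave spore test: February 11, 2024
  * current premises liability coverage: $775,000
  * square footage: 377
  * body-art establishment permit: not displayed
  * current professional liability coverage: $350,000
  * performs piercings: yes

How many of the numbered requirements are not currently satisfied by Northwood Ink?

7

1. bloodborne-pathogen training 34 days ago vs limit 30 → not met
2. condition 'performs piercings' holds; professional liability coverage $350,000 < $500,000 → not met
3. premises liability coverage $775,000 ≥ $575,000 → met
4. infection-control review 193 days ago vs limit 180 → not met
5. body-art establishment permit absent → not met
6. sharps-disposal audit 54 days ago vs limit 60 → met
7. autoclave spore test 259 days ago vs limit 180 → not met
8. client consent form absent → not met
9. condition 'serves clients under 18' holds; licensed tattoo artists 0 < 4 → not met
Not met: 7 of 9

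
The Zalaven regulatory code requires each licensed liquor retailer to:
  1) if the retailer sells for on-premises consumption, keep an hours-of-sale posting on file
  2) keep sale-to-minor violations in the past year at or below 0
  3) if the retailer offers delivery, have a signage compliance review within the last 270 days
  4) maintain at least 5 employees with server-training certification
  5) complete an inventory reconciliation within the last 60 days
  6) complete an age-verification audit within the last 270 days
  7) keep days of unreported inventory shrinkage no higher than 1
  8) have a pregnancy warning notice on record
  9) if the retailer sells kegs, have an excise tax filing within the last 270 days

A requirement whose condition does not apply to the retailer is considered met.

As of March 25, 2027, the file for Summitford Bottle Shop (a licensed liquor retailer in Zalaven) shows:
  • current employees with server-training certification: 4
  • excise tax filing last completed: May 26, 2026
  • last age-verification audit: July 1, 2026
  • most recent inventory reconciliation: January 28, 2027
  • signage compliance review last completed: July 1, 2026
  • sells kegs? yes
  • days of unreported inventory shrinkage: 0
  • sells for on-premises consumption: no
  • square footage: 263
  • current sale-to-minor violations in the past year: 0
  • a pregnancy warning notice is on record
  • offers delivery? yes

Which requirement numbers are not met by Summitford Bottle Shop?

1. condition 'sells for on-premises consumption' does not hold → requirement n/a → met
2. sale-to-minor violations in the past year 0 ≤ 0 → met
3. condition 'offers delivery' holds; signage compliance review 267 days ago vs limit 270 → met
4. employees with server-training certification 4 < 5 → not met
5. inventory reconciliation 56 days ago vs limit 60 → met
6. age-verification audit 267 days ago vs limit 270 → met
7. days of unreported inventory shrinkage 0 ≤ 1 → met
8. pregnancy warning notice present → met
9. condition 'sells kegs' holds; excise tax filing 303 days ago vs limit 270 → not met
Not met: 4, 9

4, 9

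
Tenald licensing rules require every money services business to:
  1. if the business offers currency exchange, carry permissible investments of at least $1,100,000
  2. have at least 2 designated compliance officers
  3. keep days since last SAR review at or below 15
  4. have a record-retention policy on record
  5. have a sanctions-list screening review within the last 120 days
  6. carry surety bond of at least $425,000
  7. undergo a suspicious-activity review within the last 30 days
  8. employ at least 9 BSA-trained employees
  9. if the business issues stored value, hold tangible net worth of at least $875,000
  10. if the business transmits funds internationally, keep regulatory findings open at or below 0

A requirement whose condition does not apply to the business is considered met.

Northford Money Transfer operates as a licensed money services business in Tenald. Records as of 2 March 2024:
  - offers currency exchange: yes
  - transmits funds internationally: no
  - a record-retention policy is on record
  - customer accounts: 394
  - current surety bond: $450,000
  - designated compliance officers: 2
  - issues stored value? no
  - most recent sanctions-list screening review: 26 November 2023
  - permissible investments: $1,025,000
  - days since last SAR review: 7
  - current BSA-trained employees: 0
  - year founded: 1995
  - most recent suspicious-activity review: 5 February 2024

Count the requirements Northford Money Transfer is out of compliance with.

1. condition 'offers currency exchange' holds; permissible investments $1,025,000 < $1,100,000 → not met
2. designated compliance officers 2 ≥ 2 → met
3. days since last SAR review 7 ≤ 15 → met
4. record-retention policy present → met
5. sanctions-list screening review 97 days ago vs limit 120 → met
6. surety bond $450,000 ≥ $425,000 → met
7. suspicious-activity review 26 days ago vs limit 30 → met
8. BSA-trained employees 0 < 9 → not met
9. condition 'issues stored value' does not hold → requirement n/a → met
10. condition 'transmits funds internationally' does not hold → requirement n/a → met
Not met: 2 of 10

2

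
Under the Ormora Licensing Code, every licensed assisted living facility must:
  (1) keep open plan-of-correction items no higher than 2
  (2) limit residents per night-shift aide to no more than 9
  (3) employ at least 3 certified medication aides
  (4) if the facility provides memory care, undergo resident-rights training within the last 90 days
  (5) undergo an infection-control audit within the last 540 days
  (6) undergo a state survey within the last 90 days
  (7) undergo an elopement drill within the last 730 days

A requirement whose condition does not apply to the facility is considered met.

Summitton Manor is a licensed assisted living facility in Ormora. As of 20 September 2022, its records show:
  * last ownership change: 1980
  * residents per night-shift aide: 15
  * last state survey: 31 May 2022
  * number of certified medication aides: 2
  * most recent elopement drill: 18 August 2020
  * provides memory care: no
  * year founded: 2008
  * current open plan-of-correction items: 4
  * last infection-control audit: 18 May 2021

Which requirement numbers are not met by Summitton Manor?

1. open plan-of-correction items 4 > 2 → not met
2. residents per night-shift aide 15 > 9 → not met
3. certified medication aides 2 < 3 → not met
4. condition 'provides memory care' does not hold → requirement n/a → met
5. infection-control audit 490 days ago vs limit 540 → met
6. state survey 112 days ago vs limit 90 → not met
7. elopement drill 763 days ago vs limit 730 → not met
Not met: 1, 2, 3, 6, 7

1, 2, 3, 6, 7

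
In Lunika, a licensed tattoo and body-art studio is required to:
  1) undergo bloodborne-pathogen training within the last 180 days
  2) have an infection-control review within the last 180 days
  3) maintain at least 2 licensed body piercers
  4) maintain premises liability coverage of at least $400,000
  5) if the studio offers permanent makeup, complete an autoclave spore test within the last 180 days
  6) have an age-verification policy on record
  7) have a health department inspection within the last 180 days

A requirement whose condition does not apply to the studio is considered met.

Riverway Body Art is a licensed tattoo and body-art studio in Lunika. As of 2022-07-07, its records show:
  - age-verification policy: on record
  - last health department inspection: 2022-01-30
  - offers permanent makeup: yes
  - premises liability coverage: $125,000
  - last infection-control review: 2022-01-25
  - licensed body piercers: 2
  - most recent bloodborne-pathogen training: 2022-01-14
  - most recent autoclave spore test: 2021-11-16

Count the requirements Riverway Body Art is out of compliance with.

2

1. bloodborne-pathogen training 174 days ago vs limit 180 → met
2. infection-control review 163 days ago vs limit 180 → met
3. licensed body piercers 2 ≥ 2 → met
4. premises liability coverage $125,000 < $400,000 → not met
5. condition 'offers permanent makeup' holds; autoclave spore test 233 days ago vs limit 180 → not met
6. age-verification policy present → met
7. health department inspection 158 days ago vs limit 180 → met
Not met: 2 of 7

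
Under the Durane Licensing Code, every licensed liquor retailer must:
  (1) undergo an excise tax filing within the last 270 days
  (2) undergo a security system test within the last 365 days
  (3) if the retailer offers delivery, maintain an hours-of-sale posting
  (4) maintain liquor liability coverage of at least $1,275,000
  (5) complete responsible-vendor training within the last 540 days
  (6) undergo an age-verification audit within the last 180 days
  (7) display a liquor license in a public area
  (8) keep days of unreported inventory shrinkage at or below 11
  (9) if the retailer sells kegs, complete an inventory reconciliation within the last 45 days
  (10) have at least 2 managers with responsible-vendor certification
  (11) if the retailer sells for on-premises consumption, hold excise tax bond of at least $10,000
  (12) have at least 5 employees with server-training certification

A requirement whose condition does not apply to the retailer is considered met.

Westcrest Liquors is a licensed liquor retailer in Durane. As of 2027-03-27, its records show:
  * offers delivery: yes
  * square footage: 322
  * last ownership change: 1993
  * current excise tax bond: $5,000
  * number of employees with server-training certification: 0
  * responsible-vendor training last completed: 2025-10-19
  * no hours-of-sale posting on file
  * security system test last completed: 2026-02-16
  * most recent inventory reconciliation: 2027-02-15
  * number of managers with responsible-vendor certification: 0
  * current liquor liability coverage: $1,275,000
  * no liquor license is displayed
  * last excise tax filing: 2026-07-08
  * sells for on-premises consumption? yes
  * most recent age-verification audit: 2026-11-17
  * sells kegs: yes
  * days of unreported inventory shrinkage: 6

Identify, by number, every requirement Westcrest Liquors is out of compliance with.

2, 3, 7, 10, 11, 12

1. excise tax filing 262 days ago vs limit 270 → met
2. security system test 404 days ago vs limit 365 → not met
3. condition 'offers delivery' holds; hours-of-sale posting absent → not met
4. liquor liability coverage $1,275,000 ≥ $1,275,000 → met
5. responsible-vendor training 524 days ago vs limit 540 → met
6. age-verification audit 130 days ago vs limit 180 → met
7. liquor license absent → not met
8. days of unreported inventory shrinkage 6 ≤ 11 → met
9. condition 'sells kegs' holds; inventory reconciliation 40 days ago vs limit 45 → met
10. managers with responsible-vendor certification 0 < 2 → not met
11. condition 'sells for on-premises consumption' holds; excise tax bond $5,000 < $10,000 → not met
12. employees with server-training certification 0 < 5 → not met
Not met: 2, 3, 7, 10, 11, 12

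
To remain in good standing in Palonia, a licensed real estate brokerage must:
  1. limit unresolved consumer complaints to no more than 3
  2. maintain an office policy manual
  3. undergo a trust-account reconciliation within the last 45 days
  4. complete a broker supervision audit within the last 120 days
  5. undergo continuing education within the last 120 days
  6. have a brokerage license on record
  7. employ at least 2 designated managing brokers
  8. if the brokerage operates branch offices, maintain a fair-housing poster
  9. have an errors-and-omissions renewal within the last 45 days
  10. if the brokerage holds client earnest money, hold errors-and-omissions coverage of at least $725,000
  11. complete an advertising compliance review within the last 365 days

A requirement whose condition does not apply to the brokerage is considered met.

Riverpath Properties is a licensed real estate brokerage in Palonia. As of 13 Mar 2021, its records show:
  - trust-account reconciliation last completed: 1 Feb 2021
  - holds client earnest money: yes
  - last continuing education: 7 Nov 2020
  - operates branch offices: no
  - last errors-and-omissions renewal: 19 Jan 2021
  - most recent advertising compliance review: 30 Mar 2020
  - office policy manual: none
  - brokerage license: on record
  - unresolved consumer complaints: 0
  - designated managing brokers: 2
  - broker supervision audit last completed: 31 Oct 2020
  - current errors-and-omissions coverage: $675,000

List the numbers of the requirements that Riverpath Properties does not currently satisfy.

1. unresolved consumer complaints 0 ≤ 3 → met
2. office policy manual absent → not met
3. trust-account reconciliation 40 days ago vs limit 45 → met
4. broker supervision audit 133 days ago vs limit 120 → not met
5. continuing education 126 days ago vs limit 120 → not met
6. brokerage license present → met
7. designated managing brokers 2 ≥ 2 → met
8. condition 'operates branch offices' does not hold → requirement n/a → met
9. errors-and-omissions renewal 53 days ago vs limit 45 → not met
10. condition 'holds client earnest money' holds; errors-and-omissions coverage $675,000 < $725,000 → not met
11. advertising compliance review 348 days ago vs limit 365 → met
Not met: 2, 4, 5, 9, 10

2, 4, 5, 9, 10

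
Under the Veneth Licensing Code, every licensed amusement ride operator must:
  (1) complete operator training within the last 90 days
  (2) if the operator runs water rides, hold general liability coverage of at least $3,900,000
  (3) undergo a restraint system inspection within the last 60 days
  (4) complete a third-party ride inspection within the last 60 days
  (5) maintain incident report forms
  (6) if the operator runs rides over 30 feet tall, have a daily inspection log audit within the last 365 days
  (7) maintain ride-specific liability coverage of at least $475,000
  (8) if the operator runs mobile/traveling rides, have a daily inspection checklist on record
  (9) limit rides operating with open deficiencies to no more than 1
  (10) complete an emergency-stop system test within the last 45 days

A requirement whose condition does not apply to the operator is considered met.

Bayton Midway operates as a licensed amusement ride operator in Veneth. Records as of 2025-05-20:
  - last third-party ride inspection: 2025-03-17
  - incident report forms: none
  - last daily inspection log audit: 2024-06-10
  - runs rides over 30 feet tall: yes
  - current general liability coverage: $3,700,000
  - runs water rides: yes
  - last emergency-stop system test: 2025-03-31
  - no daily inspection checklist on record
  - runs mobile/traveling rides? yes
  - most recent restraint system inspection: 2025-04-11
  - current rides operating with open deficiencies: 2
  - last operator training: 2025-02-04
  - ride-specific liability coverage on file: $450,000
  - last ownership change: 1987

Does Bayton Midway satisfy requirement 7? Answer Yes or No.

No

7. ride-specific liability coverage $450,000 < $475,000 → not met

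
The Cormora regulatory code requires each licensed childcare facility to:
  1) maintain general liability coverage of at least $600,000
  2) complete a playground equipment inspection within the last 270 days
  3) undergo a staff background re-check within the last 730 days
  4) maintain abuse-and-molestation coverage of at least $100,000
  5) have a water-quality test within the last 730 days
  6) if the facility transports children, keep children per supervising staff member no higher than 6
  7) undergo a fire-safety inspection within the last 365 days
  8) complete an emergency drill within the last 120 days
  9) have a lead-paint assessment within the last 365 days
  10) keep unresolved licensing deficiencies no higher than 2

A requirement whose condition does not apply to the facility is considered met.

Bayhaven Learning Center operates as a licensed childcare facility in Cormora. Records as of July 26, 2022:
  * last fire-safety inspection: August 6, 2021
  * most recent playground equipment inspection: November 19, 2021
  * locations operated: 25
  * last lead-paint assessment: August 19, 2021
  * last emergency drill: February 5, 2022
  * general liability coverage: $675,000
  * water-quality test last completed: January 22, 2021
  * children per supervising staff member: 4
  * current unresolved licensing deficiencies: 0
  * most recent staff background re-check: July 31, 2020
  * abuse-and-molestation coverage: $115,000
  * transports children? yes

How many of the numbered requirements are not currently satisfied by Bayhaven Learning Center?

1

1. general liability coverage $675,000 ≥ $600,000 → met
2. playground equipment inspection 249 days ago vs limit 270 → met
3. staff background re-check 725 days ago vs limit 730 → met
4. abuse-and-molestation coverage $115,000 ≥ $100,000 → met
5. water-quality test 550 days ago vs limit 730 → met
6. condition 'transports children' holds; children per supervising staff member 4 ≤ 6 → met
7. fire-safety inspection 354 days ago vs limit 365 → met
8. emergency drill 171 days ago vs limit 120 → not met
9. lead-paint assessment 341 days ago vs limit 365 → met
10. unresolved licensing deficiencies 0 ≤ 2 → met
Not met: 1 of 10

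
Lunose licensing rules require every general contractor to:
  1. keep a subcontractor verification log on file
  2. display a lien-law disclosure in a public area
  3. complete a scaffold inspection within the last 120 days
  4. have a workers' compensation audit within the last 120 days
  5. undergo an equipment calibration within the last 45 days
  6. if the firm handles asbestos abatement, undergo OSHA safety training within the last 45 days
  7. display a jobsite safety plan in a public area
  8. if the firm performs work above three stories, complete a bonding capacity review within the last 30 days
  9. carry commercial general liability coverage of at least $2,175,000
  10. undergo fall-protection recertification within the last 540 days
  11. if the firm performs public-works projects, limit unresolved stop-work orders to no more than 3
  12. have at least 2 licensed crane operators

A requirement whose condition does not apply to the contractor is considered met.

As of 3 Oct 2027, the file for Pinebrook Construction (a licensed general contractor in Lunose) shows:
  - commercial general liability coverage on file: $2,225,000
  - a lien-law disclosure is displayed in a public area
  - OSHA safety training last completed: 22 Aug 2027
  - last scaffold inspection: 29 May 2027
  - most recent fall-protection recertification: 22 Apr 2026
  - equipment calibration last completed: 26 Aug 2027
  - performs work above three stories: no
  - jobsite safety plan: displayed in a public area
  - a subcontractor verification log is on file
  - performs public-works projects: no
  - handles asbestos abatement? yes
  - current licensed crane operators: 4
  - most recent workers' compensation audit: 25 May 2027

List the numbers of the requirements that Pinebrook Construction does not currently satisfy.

1. subcontractor verification log present → met
2. lien-law disclosure present → met
3. scaffold inspection 127 days ago vs limit 120 → not met
4. workers' compensation audit 131 days ago vs limit 120 → not met
5. equipment calibration 38 days ago vs limit 45 → met
6. condition 'handles asbestos abatement' holds; OSHA safety training 42 days ago vs limit 45 → met
7. jobsite safety plan present → met
8. condition 'performs work above three stories' does not hold → requirement n/a → met
9. commercial general liability coverage $2,225,000 ≥ $2,175,000 → met
10. fall-protection recertification 529 days ago vs limit 540 → met
11. condition 'performs public-works projects' does not hold → requirement n/a → met
12. licensed crane operators 4 ≥ 2 → met
Not met: 3, 4

3, 4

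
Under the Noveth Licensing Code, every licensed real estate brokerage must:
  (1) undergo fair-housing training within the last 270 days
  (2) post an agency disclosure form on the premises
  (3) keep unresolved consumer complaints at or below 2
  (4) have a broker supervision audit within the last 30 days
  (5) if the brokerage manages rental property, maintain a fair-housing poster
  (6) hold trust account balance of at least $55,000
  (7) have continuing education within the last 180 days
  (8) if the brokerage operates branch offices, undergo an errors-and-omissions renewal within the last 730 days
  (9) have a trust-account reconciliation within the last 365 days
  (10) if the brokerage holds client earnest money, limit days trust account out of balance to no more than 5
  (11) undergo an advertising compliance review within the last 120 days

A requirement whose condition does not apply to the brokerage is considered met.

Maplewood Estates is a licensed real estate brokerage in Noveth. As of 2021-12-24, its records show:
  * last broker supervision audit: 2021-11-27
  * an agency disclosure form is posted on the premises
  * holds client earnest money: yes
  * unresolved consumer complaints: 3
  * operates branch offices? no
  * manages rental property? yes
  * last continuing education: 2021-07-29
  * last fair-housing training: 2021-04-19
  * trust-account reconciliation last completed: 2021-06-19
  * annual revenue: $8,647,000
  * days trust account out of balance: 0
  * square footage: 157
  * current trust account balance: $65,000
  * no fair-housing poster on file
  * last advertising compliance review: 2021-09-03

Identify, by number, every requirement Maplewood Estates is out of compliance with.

3, 5

1. fair-housing training 249 days ago vs limit 270 → met
2. agency disclosure form present → met
3. unresolved consumer complaints 3 > 2 → not met
4. broker supervision audit 27 days ago vs limit 30 → met
5. condition 'manages rental property' holds; fair-housing poster absent → not met
6. trust account balance $65,000 ≥ $55,000 → met
7. continuing education 148 days ago vs limit 180 → met
8. condition 'operates branch offices' does not hold → requirement n/a → met
9. trust-account reconciliation 188 days ago vs limit 365 → met
10. condition 'holds client earnest money' holds; days trust account out of balance 0 ≤ 5 → met
11. advertising compliance review 112 days ago vs limit 120 → met
Not met: 3, 5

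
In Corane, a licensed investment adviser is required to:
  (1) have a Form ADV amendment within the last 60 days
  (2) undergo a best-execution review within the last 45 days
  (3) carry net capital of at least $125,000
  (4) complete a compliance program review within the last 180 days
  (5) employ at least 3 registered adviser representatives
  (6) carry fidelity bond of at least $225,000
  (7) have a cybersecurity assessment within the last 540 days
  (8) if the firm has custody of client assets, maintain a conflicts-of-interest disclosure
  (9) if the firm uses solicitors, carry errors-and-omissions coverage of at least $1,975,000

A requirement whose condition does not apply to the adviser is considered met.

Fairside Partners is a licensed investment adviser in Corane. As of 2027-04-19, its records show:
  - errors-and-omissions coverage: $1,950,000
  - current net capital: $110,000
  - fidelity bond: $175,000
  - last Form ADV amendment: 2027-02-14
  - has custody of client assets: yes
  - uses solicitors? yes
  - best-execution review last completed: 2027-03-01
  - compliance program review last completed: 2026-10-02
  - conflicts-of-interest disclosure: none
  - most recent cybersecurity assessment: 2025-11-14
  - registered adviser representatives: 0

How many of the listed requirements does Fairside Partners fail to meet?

1. Form ADV amendment 64 days ago vs limit 60 → not met
2. best-execution review 49 days ago vs limit 45 → not met
3. net capital $110,000 < $125,000 → not met
4. compliance program review 199 days ago vs limit 180 → not met
5. registered adviser representatives 0 < 3 → not met
6. fidelity bond $175,000 < $225,000 → not met
7. cybersecurity assessment 521 days ago vs limit 540 → met
8. condition 'has custody of client assets' holds; conflicts-of-interest disclosure absent → not met
9. condition 'uses solicitors' holds; errors-and-omissions coverage $1,950,000 < $1,975,000 → not met
Not met: 8 of 9

8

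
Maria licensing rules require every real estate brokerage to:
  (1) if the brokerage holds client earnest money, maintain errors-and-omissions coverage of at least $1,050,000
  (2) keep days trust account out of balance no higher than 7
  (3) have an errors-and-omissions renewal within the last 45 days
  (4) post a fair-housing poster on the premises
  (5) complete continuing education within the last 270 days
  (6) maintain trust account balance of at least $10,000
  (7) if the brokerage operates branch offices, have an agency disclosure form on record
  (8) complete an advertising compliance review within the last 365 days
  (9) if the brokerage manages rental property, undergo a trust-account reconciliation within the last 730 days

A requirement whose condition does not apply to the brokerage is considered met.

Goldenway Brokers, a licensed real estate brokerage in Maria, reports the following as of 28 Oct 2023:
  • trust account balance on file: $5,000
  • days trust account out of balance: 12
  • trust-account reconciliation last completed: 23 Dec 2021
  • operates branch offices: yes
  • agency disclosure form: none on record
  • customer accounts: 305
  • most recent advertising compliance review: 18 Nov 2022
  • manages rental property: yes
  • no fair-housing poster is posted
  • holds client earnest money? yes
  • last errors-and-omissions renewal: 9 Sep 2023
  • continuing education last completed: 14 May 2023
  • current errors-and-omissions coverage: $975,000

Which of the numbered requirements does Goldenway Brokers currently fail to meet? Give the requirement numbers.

1. condition 'holds client earnest money' holds; errors-and-omissions coverage $975,000 < $1,050,000 → not met
2. days trust account out of balance 12 > 7 → not met
3. errors-and-omissions renewal 49 days ago vs limit 45 → not met
4. fair-housing poster absent → not met
5. continuing education 167 days ago vs limit 270 → met
6. trust account balance $5,000 < $10,000 → not met
7. condition 'operates branch offices' holds; agency disclosure form absent → not met
8. advertising compliance review 344 days ago vs limit 365 → met
9. condition 'manages rental property' holds; trust-account reconciliation 674 days ago vs limit 730 → met
Not met: 1, 2, 3, 4, 6, 7

1, 2, 3, 4, 6, 7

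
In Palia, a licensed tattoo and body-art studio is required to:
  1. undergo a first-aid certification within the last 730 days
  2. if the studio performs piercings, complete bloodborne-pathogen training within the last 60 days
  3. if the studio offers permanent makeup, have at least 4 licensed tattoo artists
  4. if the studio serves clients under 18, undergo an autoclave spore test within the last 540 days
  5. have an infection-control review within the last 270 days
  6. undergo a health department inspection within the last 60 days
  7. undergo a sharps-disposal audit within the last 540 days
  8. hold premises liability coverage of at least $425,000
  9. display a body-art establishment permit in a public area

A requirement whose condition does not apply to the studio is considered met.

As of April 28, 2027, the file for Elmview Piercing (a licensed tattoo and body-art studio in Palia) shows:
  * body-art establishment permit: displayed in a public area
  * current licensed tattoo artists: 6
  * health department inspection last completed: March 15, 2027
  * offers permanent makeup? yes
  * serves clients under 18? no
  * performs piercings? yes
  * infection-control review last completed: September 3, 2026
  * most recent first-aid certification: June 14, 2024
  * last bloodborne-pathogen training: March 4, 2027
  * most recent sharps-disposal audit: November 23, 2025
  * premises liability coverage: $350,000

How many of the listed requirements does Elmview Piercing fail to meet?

2

1. first-aid certification 1048 days ago vs limit 730 → not met
2. condition 'performs piercings' holds; bloodborne-pathogen training 55 days ago vs limit 60 → met
3. condition 'offers permanent makeup' holds; licensed tattoo artists 6 ≥ 4 → met
4. condition 'serves clients under 18' does not hold → requirement n/a → met
5. infection-control review 237 days ago vs limit 270 → met
6. health department inspection 44 days ago vs limit 60 → met
7. sharps-disposal audit 521 days ago vs limit 540 → met
8. premises liability coverage $350,000 < $425,000 → not met
9. body-art establishment permit present → met
Not met: 2 of 9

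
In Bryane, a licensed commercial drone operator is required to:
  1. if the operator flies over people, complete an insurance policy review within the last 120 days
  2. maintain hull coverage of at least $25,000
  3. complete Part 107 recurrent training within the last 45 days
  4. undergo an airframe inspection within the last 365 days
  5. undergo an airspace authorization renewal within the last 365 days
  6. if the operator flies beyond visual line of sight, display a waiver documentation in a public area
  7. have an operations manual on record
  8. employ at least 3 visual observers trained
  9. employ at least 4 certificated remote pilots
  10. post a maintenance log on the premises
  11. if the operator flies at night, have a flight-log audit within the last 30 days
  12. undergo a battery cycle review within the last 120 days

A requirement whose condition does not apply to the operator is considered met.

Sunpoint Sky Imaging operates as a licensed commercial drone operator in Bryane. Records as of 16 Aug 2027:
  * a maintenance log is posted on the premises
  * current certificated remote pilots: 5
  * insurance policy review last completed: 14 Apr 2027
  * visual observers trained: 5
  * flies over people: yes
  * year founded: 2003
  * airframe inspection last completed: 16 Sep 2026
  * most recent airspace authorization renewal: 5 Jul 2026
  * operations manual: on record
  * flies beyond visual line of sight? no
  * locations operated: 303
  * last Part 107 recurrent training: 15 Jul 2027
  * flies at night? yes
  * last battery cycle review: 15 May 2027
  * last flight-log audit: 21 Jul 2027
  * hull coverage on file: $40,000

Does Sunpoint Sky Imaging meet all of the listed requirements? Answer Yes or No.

No

1. condition 'flies over people' holds; insurance policy review 124 days ago vs limit 120 → not met
2. hull coverage $40,000 ≥ $25,000 → met
3. Part 107 recurrent training 32 days ago vs limit 45 → met
4. airframe inspection 334 days ago vs limit 365 → met
5. airspace authorization renewal 407 days ago vs limit 365 → not met
6. condition 'flies beyond visual line of sight' does not hold → requirement n/a → met
7. operations manual present → met
8. visual observers trained 5 ≥ 3 → met
9. certificated remote pilots 5 ≥ 4 → met
10. maintenance log present → met
11. condition 'flies at night' holds; flight-log audit 26 days ago vs limit 30 → met
12. battery cycle review 93 days ago vs limit 120 → met
Not met: 1, 5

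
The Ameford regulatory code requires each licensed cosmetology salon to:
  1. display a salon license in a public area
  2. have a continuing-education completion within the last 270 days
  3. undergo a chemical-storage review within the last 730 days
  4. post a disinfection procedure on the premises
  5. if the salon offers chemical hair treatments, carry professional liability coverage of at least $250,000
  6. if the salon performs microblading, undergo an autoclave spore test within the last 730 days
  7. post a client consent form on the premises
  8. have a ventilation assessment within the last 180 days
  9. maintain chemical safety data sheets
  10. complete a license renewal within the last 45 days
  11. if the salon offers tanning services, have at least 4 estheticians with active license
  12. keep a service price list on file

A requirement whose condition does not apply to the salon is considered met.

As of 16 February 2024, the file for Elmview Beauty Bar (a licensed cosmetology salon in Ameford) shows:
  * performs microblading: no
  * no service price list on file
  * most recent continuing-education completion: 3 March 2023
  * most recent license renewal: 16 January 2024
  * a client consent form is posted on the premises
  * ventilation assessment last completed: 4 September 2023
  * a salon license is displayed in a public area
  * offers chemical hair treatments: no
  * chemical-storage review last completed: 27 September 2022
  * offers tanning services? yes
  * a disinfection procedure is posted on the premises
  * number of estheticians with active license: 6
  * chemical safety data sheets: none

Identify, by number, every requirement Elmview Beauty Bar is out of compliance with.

1. salon license present → met
2. continuing-education completion 350 days ago vs limit 270 → not met
3. chemical-storage review 507 days ago vs limit 730 → met
4. disinfection procedure present → met
5. condition 'offers chemical hair treatments' does not hold → requirement n/a → met
6. condition 'performs microblading' does not hold → requirement n/a → met
7. client consent form present → met
8. ventilation assessment 165 days ago vs limit 180 → met
9. chemical safety data sheets absent → not met
10. license renewal 31 days ago vs limit 45 → met
11. condition 'offers tanning services' holds; estheticians with active license 6 ≥ 4 → met
12. service price list absent → not met
Not met: 2, 9, 12

2, 9, 12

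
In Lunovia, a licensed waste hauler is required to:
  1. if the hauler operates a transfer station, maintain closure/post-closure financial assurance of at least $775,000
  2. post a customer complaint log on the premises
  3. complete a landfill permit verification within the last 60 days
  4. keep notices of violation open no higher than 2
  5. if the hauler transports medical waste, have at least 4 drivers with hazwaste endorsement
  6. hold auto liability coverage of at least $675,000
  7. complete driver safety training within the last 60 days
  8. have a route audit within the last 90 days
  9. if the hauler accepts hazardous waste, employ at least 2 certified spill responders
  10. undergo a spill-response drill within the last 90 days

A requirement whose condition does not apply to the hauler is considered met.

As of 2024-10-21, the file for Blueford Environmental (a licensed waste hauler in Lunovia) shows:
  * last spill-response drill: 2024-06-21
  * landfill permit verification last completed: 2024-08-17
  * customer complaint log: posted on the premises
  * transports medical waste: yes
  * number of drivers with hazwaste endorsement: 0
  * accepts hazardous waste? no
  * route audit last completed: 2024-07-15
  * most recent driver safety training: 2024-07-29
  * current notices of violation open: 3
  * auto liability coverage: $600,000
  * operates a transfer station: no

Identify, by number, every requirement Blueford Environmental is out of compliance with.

3, 4, 5, 6, 7, 8, 10

1. condition 'operates a transfer station' does not hold → requirement n/a → met
2. customer complaint log present → met
3. landfill permit verification 65 days ago vs limit 60 → not met
4. notices of violation open 3 > 2 → not met
5. condition 'transports medical waste' holds; drivers with hazwaste endorsement 0 < 4 → not met
6. auto liability coverage $600,000 < $675,000 → not met
7. driver safety training 84 days ago vs limit 60 → not met
8. route audit 98 days ago vs limit 90 → not met
9. condition 'accepts hazardous waste' does not hold → requirement n/a → met
10. spill-response drill 122 days ago vs limit 90 → not met
Not met: 3, 4, 5, 6, 7, 8, 10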